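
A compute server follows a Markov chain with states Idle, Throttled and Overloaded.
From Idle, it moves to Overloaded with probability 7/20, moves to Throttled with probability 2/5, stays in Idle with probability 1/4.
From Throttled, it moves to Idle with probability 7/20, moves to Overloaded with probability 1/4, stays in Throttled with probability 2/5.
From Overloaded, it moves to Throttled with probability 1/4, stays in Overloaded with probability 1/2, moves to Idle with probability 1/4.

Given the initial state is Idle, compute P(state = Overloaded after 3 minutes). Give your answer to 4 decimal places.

Propagate the distribution vector 3 minutes from Idle.
After 0 minutes: (1.0000, 0.0000, 0.0000)
After 1 minute: (0.2500, 0.4000, 0.3500)
After 2 minutes: (0.2900, 0.3475, 0.3625)
After 3 minutes: (0.2848, 0.3456, 0.3696)
P(in Overloaded after 3 minutes) = 0.3696

0.3696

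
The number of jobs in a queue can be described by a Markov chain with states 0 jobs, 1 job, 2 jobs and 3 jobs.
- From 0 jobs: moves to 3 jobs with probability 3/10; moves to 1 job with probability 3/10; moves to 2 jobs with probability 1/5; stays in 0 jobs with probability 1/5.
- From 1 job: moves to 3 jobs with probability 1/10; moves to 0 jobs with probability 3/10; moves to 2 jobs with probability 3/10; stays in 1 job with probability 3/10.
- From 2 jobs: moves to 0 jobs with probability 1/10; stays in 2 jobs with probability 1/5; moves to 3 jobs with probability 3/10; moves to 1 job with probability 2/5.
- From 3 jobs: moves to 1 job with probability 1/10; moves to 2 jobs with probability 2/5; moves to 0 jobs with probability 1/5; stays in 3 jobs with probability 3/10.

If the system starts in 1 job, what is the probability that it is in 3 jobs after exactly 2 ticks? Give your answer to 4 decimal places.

Propagate the distribution vector 2 ticks from 1 job.
After 0 ticks: (0.0000, 1.0000, 0.0000, 0.0000)
After 1 tick: (0.3000, 0.3000, 0.3000, 0.1000)
After 2 ticks: (0.2000, 0.3100, 0.2500, 0.2400)
P(in 3 jobs after 2 ticks) = 0.2400

0.2400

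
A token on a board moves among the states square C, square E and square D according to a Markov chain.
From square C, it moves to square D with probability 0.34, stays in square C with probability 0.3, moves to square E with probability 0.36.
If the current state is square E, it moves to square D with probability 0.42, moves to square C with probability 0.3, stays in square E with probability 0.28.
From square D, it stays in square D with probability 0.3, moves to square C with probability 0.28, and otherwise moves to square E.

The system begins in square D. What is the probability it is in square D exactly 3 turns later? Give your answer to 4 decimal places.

0.3531

Propagate the distribution vector 3 turns from square D.
After 0 turns: (0.0000, 0.0000, 1.0000)
After 1 turn: (0.2800, 0.4200, 0.3000)
After 2 turns: (0.2940, 0.3444, 0.3616)
After 3 turns: (0.2928, 0.3541, 0.3531)
P(in square D after 3 turns) = 0.3531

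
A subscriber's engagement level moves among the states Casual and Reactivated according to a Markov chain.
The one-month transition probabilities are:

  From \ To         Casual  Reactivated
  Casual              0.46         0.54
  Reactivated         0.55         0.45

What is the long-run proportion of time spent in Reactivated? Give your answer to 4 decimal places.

0.4954

Let the stationary distribution be π with π = πP and π_1 + π_2 = 1.
π_1 = 0.46·π_1 + 0.55·π_2
Solving with the normalization constraint gives π = (0.5046, 0.4954).
So the stationary probability of Reactivated is 0.4954.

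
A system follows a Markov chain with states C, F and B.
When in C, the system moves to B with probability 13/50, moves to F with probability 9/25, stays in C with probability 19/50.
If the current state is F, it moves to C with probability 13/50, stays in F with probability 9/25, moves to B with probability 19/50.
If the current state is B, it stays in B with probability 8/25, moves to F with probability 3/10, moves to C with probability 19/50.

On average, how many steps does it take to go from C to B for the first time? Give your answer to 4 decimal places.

3.2982

Let t(s) be the expected number of steps to first reach B from state s, with t(B) = 0. Conditioning on the first step:
t(C) = 1 + 0.38·t(C) + 0.36·t(F)
t(F) = 1 + 0.26·t(C) + 0.36·t(F)
Solving: t(C) = 3.2982, t(F) = 2.9024.
Expected steps from C to B: 3.2982.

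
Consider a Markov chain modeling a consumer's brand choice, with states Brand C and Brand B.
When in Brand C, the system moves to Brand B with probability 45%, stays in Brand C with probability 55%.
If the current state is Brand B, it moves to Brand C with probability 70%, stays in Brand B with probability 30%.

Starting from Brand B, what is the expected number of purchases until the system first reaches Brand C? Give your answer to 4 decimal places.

Let t(s) be the expected number of purchases to first reach Brand C from state s, with t(Brand C) = 0. Conditioning on the first purchase:
t(Brand B) = 1 + 0.3·t(Brand B)
Solving: t(Brand B) = 1.4286.
Expected purchases from Brand B to Brand C: 1.4286.

1.4286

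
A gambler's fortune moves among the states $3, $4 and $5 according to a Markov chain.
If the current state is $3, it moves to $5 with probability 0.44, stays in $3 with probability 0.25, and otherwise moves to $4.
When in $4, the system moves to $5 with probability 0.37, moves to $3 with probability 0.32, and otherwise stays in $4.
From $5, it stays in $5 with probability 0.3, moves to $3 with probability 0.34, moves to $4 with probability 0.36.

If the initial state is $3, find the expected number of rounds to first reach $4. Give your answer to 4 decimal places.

Let t(s) be the expected number of rounds to first reach $4 from state s, with t($4) = 0. Conditioning on the first round:
t($3) = 1 + 0.25·t($3) + 0.44·t($5)
t($5) = 1 + 0.34·t($3) + 0.3·t($5)
Solving: t($3) = 3.0368, t($5) = 2.9036.
Expected rounds from $3 to $4: 3.0368.

3.0368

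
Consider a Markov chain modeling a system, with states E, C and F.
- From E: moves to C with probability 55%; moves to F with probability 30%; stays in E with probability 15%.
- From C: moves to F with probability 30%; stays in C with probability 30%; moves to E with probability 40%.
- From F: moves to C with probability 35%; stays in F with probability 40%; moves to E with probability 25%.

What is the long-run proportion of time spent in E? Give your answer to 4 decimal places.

Let the stationary distribution be π with π = πP and π_1 + π_2 + π_3 = 1.
π_1 = 0.15·π_1 + 0.4·π_2 + 0.25·π_3
π_2 = 0.55·π_1 + 0.3·π_2 + 0.35·π_3
Solving with the normalization constraint gives π = (0.2800, 0.3867, 0.3333).
So the stationary probability of E is 0.2800.

0.2800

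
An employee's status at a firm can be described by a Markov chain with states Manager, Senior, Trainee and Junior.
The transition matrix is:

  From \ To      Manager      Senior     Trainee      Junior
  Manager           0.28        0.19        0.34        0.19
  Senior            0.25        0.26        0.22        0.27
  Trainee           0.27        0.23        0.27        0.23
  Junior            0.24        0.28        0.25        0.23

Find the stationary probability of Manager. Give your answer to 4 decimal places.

Let the stationary distribution be π with π = πP and π_1 + π_2 + π_3 + π_4 = 1.
π_1 = 0.28·π_1 + 0.25·π_2 + 0.27·π_3 + 0.24·π_4
π_2 = 0.19·π_1 + 0.26·π_2 + 0.23·π_3 + 0.28·π_4
π_3 = 0.34·π_1 + 0.22·π_2 + 0.27·π_3 + 0.25·π_4
Solving with the normalization constraint gives π = (0.2610, 0.2382, 0.2718, 0.2291).
So the stationary probability of Manager is 0.2610.

0.2610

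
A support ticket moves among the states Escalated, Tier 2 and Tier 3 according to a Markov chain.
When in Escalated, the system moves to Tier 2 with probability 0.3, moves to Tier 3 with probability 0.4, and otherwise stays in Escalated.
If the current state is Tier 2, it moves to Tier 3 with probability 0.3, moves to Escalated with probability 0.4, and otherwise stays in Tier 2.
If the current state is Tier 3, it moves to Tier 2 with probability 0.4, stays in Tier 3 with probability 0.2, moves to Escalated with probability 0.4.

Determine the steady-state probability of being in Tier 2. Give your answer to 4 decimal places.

Let the stationary distribution be π with π = πP and π_1 + π_2 + π_3 = 1.
π_1 = 0.3·π_1 + 0.4·π_2 + 0.4·π_3
π_2 = 0.3·π_1 + 0.3·π_2 + 0.4·π_3
Solving with the normalization constraint gives π = (0.3636, 0.3306, 0.3058).
So the stationary probability of Tier 2 is 0.3306.

0.3306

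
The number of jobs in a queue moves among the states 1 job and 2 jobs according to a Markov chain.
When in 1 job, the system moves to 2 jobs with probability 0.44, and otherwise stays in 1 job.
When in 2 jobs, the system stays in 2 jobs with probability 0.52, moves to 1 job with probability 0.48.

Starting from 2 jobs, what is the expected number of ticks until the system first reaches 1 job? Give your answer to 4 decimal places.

Let t(s) be the expected number of ticks to first reach 1 job from state s, with t(1 job) = 0. Conditioning on the first tick:
t(2 jobs) = 1 + 0.52·t(2 jobs)
Solving: t(2 jobs) = 2.0833.
Expected ticks from 2 jobs to 1 job: 2.0833.

2.0833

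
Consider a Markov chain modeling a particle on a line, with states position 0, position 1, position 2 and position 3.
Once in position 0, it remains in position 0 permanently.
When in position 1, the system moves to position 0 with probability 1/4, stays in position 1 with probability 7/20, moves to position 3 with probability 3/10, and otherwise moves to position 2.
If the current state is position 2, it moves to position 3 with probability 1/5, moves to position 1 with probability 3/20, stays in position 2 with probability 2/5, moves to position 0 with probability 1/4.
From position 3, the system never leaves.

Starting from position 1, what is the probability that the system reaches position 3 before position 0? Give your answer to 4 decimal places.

Let h(s) be the probability of absorption at position 3 starting from transient state s. Then h(position 3) = 1 and h(position 0) = 0. By first-step analysis:
h(position 1) = 0.25·0 + 0.35·h(position 1) + 0.1·h(position 2) + 0.3·1
h(position 2) = 0.25·0 + 0.15·h(position 1) + 0.4·h(position 2) + 0.2·1
Solving: h(position 1) = 0.5333, h(position 2) = 0.4667.
Starting from position 1, the probability is 0.5333.

0.5333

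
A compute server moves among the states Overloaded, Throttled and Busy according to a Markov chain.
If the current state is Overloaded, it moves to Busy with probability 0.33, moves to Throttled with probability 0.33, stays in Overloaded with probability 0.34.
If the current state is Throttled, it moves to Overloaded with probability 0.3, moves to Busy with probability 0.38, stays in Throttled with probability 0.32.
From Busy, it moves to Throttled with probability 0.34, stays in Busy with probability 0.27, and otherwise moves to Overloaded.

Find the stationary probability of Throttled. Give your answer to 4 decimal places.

Let the stationary distribution be π with π = πP and π_1 + π_2 + π_3 = 1.
π_1 = 0.34·π_1 + 0.3·π_2 + 0.39·π_3
π_2 = 0.33·π_1 + 0.32·π_2 + 0.34·π_3
Solving with the normalization constraint gives π = (0.3431, 0.3300, 0.3269).
So the stationary probability of Throttled is 0.3300.

0.3300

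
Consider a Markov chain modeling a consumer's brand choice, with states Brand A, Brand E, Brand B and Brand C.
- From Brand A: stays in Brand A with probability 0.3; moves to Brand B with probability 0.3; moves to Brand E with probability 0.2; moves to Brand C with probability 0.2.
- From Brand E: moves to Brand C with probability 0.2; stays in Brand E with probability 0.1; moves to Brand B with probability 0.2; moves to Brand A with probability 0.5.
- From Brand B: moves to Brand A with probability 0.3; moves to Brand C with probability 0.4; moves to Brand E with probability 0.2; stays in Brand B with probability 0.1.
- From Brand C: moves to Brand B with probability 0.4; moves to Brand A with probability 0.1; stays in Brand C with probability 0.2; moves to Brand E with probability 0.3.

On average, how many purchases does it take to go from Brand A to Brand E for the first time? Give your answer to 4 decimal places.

4.4361

Let t(s) be the expected number of purchases to first reach Brand E from state s, with t(Brand E) = 0. Conditioning on the first purchase:
t(Brand A) = 1 + 0.3·t(Brand A) + 0.3·t(Brand B) + 0.2·t(Brand C)
t(Brand B) = 1 + 0.3·t(Brand A) + 0.1·t(Brand B) + 0.4·t(Brand C)
t(Brand C) = 1 + 0.1·t(Brand A) + 0.4·t(Brand B) + 0.2·t(Brand C)
Solving: t(Brand A) = 4.4361, t(Brand B) = 4.3609, t(Brand C) = 3.9850.
Expected purchases from Brand A to Brand E: 4.4361.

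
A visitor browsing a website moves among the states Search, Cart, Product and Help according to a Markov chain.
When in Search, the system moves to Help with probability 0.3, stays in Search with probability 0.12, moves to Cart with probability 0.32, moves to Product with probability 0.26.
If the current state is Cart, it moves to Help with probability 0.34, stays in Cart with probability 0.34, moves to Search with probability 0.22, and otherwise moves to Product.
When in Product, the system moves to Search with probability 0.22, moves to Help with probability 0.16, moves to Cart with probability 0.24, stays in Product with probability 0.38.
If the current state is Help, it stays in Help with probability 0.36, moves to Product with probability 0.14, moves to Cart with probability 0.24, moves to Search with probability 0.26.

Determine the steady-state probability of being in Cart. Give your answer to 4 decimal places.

Let the stationary distribution be π with π = πP and π_1 + π_2 + π_3 + π_4 = 1.
π_1 = 0.12·π_1 + 0.22·π_2 + 0.22·π_3 + 0.26·π_4
π_2 = 0.32·π_1 + 0.34·π_2 + 0.24·π_3 + 0.24·π_4
π_3 = 0.26·π_1 + 0.1·π_2 + 0.38·π_3 + 0.14·π_4
Solving with the normalization constraint gives π = (0.2110, 0.2854, 0.2025, 0.3011).
So the stationary probability of Cart is 0.2854.

0.2854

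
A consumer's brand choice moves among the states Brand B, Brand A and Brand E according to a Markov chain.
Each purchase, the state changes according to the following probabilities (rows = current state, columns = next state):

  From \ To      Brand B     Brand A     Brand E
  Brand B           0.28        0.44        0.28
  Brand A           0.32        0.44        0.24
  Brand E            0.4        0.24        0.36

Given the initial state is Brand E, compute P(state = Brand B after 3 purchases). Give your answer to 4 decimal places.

Propagate the distribution vector 3 purchases from Brand E.
After 0 purchases: (0.0000, 0.0000, 1.0000)
After 1 purchase: (0.4000, 0.2400, 0.3600)
After 2 purchases: (0.3328, 0.3680, 0.2992)
After 3 purchases: (0.3306, 0.3802, 0.2892)
P(in Brand B after 3 purchases) = 0.3306

0.3306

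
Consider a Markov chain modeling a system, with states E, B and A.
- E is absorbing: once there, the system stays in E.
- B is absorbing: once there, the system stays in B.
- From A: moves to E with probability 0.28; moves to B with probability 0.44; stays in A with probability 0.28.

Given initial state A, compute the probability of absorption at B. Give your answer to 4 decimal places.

Let h(s) be the probability of absorption at B starting from transient state s. Then h(B) = 1 and h(E) = 0. By first-step analysis:
h(A) = 0.28·0 + 0.44·1 + 0.28·h(A)
Solving: h(A) = 0.6111.
Starting from A, the probability is 0.6111.

0.6111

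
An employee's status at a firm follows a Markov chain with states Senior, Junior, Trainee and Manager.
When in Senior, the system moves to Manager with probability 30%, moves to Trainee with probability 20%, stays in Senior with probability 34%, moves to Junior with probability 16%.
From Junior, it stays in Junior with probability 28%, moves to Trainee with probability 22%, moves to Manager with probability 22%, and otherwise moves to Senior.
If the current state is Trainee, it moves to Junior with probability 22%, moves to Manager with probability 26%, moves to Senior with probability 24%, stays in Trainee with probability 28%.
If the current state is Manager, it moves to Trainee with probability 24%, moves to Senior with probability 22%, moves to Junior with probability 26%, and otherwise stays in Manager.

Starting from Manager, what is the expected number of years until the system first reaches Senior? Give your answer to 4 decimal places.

Let t(s) be the expected number of years to first reach Senior from state s, with t(Senior) = 0. Conditioning on the first year:
t(Junior) = 1 + 0.28·t(Junior) + 0.22·t(Trainee) + 0.22·t(Manager)
t(Trainee) = 1 + 0.22·t(Junior) + 0.28·t(Trainee) + 0.26·t(Manager)
t(Manager) = 1 + 0.26·t(Junior) + 0.24·t(Trainee) + 0.28·t(Manager)
Solving: t(Junior) = 3.9097, t(Trainee) = 4.0868, t(Manager) = 4.1630.
Expected years from Manager to Senior: 4.1630.

4.1630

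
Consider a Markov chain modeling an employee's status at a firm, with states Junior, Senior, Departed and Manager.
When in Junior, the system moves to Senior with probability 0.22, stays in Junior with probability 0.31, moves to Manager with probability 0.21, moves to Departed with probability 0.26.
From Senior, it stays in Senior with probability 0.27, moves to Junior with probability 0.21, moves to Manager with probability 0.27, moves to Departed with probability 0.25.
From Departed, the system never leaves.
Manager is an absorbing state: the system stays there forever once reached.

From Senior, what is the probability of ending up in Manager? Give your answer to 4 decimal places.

Let h(s) be the probability of absorption at Manager starting from transient state s. Then h(Manager) = 1 and h(Departed) = 0. By first-step analysis:
h(Junior) = 0.31·h(Junior) + 0.22·h(Senior) + 0.26·0 + 0.21·1
h(Senior) = 0.21·h(Junior) + 0.27·h(Senior) + 0.25·0 + 0.27·1
Solving: h(Junior) = 0.4649, h(Senior) = 0.5036.
Starting from Senior, the probability is 0.5036.

0.5036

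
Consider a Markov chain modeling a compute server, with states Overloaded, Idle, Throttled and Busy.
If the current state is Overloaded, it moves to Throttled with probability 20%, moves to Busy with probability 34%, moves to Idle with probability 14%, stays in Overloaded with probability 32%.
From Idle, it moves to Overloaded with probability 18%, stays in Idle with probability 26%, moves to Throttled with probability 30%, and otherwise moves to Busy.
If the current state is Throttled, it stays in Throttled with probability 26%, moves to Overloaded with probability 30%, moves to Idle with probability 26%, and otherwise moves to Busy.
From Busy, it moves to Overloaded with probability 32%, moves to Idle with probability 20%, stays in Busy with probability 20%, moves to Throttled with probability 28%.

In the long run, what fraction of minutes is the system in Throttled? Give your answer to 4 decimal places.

0.2563

Let the stationary distribution be π with π = πP and π_1 + π_2 + π_3 + π_4 = 1.
π_1 = 0.32·π_1 + 0.18·π_2 + 0.3·π_3 + 0.32·π_4
π_2 = 0.14·π_1 + 0.26·π_2 + 0.26·π_3 + 0.2·π_4
π_3 = 0.2·π_1 + 0.3·π_2 + 0.26·π_3 + 0.28·π_4
Solving with the normalization constraint gives π = (0.2853, 0.2109, 0.2563, 0.2475).
So the stationary probability of Throttled is 0.2563.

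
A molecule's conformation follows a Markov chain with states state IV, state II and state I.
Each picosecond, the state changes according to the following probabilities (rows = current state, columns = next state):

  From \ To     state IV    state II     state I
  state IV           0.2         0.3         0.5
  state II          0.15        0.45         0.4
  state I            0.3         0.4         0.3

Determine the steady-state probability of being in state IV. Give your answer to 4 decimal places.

Let the stationary distribution be π with π = πP and π_1 + π_2 + π_3 = 1.
π_1 = 0.2·π_1 + 0.15·π_2 + 0.3·π_3
π_2 = 0.3·π_1 + 0.45·π_2 + 0.4·π_3
Solving with the normalization constraint gives π = (0.2184, 0.3981, 0.3835).
So the stationary probability of state IV is 0.2184.

0.2184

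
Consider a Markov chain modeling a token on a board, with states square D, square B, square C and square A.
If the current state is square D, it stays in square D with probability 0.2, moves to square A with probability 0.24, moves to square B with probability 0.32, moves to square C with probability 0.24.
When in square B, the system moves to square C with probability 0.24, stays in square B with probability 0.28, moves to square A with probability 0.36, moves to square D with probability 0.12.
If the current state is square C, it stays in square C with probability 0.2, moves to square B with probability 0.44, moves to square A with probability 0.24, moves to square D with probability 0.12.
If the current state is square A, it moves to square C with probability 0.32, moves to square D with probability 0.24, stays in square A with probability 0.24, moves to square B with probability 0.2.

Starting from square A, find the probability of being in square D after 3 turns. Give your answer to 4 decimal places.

0.1651

Propagate the distribution vector 3 turns from square A.
After 0 turns: (0.0000, 0.0000, 0.0000, 1.0000)
After 1 turn: (0.2400, 0.2000, 0.3200, 0.2400)
After 2 turns: (0.1680, 0.3216, 0.2464, 0.2640)
After 3 turns: (0.1651, 0.3050, 0.2513, 0.2786)
P(in square D after 3 turns) = 0.1651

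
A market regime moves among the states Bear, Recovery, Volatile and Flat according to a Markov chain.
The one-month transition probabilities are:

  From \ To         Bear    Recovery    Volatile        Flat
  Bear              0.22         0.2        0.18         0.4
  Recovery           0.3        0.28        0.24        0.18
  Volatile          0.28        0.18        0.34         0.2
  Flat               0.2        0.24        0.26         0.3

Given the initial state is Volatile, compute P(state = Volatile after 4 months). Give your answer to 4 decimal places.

0.2563

Propagate the distribution vector 4 months from Volatile.
After 0 months: (0.0000, 0.0000, 1.0000, 0.0000)
After 1 month: (0.2800, 0.1800, 0.3400, 0.2000)
After 2 months: (0.2508, 0.2156, 0.2612, 0.2724)
After 3 months: (0.2475, 0.2229, 0.2565, 0.2731)
After 4 months: (0.2478, 0.2236, 0.2563, 0.2723)
P(in Volatile after 4 months) = 0.2563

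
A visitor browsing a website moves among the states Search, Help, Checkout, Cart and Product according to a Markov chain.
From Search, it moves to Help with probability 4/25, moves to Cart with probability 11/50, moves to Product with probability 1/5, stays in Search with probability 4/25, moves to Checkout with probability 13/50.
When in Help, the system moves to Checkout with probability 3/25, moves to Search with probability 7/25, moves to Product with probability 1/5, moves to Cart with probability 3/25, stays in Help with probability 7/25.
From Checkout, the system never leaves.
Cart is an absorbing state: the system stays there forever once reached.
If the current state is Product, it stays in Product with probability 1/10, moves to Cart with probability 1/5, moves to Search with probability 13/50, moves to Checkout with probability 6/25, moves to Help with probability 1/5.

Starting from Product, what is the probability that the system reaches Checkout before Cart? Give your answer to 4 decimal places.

0.5389

Let h(s) be the probability of absorption at Checkout starting from transient state s. Then h(Checkout) = 1 and h(Cart) = 0. By first-step analysis:
h(Search) = 0.16·h(Search) + 0.16·h(Help) + 0.26·1 + 0.22·0 + 0.2·h(Product)
h(Help) = 0.28·h(Search) + 0.28·h(Help) + 0.12·1 + 0.12·0 + 0.2·h(Product)
h(Product) = 0.26·h(Search) + 0.2·h(Help) + 0.24·1 + 0.2·0 + 0.1·h(Product)
Solving: h(Search) = 0.5379, h(Help) = 0.5255, h(Product) = 0.5389.
Starting from Product, the probability is 0.5389.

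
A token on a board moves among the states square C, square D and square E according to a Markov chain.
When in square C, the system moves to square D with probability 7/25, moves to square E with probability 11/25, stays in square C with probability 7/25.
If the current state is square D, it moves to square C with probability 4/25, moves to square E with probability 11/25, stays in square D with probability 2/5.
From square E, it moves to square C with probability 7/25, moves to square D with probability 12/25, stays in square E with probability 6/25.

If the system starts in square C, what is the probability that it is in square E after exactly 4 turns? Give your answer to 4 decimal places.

0.3661

Propagate the distribution vector 4 turns from square C.
After 0 turns: (1.0000, 0.0000, 0.0000)
After 1 turn: (0.2800, 0.2800, 0.4400)
After 2 turns: (0.2464, 0.4016, 0.3520)
After 3 turns: (0.2318, 0.3986, 0.3696)
After 4 turns: (0.2322, 0.4018, 0.3661)
P(in square E after 4 turns) = 0.3661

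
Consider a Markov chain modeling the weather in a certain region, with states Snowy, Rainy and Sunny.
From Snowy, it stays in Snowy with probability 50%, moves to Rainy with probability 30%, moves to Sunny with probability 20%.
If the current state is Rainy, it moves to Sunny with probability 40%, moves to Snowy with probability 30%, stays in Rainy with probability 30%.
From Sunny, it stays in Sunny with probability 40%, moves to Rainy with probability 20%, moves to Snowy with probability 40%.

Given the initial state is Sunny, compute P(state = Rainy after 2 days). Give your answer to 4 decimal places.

Sum over the intermediate state after 1 day:
P = P(Sunny→Snowy)·P(Snowy→Rainy) + P(Sunny→Rainy)·P(Rainy→Rainy) + P(Sunny→Sunny)·P(Sunny→Rainy)
  = 0.4×0.3 + 0.2×0.3 + 0.4×0.2
  = 0.1200 + 0.0600 + 0.0800 = 0.2600

0.2600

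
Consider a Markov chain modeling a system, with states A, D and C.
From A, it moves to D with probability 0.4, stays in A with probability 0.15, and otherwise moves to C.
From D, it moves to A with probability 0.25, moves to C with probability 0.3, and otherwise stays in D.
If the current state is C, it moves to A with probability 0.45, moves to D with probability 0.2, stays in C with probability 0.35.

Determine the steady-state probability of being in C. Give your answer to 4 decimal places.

0.3621

Let the stationary distribution be π with π = πP and π_1 + π_2 + π_3 = 1.
π_1 = 0.15·π_1 + 0.25·π_2 + 0.45·π_3
π_2 = 0.4·π_1 + 0.45·π_2 + 0.2·π_3
Solving with the normalization constraint gives π = (0.2931, 0.3448, 0.3621).
So the stationary probability of C is 0.3621.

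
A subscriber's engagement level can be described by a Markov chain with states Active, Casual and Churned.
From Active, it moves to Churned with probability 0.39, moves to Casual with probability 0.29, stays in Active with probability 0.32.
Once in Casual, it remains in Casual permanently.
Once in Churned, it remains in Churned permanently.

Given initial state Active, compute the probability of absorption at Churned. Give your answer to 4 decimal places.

Let h(s) be the probability of absorption at Churned starting from transient state s. Then h(Churned) = 1 and h(Casual) = 0. By first-step analysis:
h(Active) = 0.32·h(Active) + 0.29·0 + 0.39·1
Solving: h(Active) = 0.5735.
Starting from Active, the probability is 0.5735.

0.5735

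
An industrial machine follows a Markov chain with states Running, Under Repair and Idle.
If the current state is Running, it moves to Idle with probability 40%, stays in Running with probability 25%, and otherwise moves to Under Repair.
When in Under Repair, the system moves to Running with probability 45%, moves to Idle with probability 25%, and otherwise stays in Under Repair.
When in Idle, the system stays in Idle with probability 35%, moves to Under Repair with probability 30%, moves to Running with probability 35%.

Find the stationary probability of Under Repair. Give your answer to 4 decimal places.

0.3174

Let the stationary distribution be π with π = πP and π_1 + π_2 + π_3 = 1.
π_1 = 0.25·π_1 + 0.45·π_2 + 0.35·π_3
π_2 = 0.35·π_1 + 0.3·π_2 + 0.3·π_3
Solving with the normalization constraint gives π = (0.3470, 0.3174, 0.3356).
So the stationary probability of Under Repair is 0.3174.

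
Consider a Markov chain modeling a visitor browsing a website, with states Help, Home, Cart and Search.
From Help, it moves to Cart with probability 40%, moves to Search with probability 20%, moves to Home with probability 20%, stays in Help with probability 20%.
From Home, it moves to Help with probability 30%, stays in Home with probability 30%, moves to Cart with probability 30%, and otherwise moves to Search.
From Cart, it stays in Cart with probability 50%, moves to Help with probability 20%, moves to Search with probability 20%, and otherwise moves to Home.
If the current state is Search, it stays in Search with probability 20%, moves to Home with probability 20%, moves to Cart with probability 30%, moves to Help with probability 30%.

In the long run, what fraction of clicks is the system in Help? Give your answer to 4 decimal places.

0.2360

Let the stationary distribution be π with π = πP and π_1 + π_2 + π_3 + π_4 = 1.
π_1 = 0.2·π_1 + 0.3·π_2 + 0.2·π_3 + 0.3·π_4
π_2 = 0.2·π_1 + 0.3·π_2 + 0.1·π_3 + 0.2·π_4
π_3 = 0.4·π_1 + 0.3·π_2 + 0.5·π_3 + 0.3·π_4
Solving with the normalization constraint gives π = (0.2360, 0.1773, 0.4045, 0.1823).
So the stationary probability of Help is 0.2360.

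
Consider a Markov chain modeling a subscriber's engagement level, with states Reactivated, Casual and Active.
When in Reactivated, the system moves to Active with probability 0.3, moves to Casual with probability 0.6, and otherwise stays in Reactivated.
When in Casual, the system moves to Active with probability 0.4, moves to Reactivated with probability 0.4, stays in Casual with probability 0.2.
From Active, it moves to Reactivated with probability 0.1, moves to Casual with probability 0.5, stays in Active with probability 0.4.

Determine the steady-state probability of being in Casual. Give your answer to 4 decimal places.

0.4016

Let the stationary distribution be π with π = πP and π_1 + π_2 + π_3 = 1.
π_1 = 0.1·π_1 + 0.4·π_2 + 0.1·π_3
π_2 = 0.6·π_1 + 0.2·π_2 + 0.5·π_3
Solving with the normalization constraint gives π = (0.2205, 0.4016, 0.3780).
So the stationary probability of Casual is 0.4016.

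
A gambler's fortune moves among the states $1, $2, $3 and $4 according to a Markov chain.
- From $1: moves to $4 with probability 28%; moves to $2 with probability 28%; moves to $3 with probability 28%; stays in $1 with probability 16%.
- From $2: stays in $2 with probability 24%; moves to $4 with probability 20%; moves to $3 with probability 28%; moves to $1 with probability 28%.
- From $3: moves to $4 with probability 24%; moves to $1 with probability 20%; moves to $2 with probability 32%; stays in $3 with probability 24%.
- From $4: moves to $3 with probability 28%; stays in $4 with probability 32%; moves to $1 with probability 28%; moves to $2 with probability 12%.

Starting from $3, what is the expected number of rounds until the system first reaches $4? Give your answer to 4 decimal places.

4.2186

Let t(s) be the expected number of rounds to first reach $4 from state s, with t($4) = 0. Conditioning on the first round:
t($1) = 1 + 0.16·t($1) + 0.28·t($2) + 0.28·t($3)
t($2) = 1 + 0.28·t($1) + 0.24·t($2) + 0.28·t($3)
t($3) = 1 + 0.2·t($1) + 0.32·t($2) + 0.24·t($3)
Solving: t($1) = 4.0508, t($2) = 4.3624, t($3) = 4.2186.
Expected rounds from $3 to $4: 4.2186.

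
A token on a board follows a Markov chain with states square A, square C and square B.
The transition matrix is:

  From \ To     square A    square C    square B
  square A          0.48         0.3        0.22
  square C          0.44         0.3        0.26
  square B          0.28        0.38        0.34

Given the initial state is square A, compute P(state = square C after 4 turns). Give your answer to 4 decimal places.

Propagate the distribution vector 4 turns from square A.
After 0 turns: (1.0000, 0.0000, 0.0000)
After 1 turn: (0.4800, 0.3000, 0.2200)
After 2 turns: (0.4240, 0.3176, 0.2584)
After 3 turns: (0.4156, 0.3207, 0.2637)
After 4 turns: (0.4144, 0.3211, 0.2645)
P(in square C after 4 turns) = 0.3211

0.3211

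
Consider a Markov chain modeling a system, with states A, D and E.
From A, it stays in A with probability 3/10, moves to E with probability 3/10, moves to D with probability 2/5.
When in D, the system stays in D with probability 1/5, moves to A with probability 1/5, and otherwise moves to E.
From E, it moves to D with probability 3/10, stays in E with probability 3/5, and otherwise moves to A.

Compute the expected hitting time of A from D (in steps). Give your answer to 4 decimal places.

7.1429

Let t(s) be the expected number of steps to first reach A from state s, with t(A) = 0. Conditioning on the first step:
t(D) = 1 + 0.2·t(D) + 0.6·t(E)
t(E) = 1 + 0.3·t(D) + 0.6·t(E)
Solving: t(D) = 7.1429, t(E) = 7.8571.
Expected steps from D to A: 7.1429.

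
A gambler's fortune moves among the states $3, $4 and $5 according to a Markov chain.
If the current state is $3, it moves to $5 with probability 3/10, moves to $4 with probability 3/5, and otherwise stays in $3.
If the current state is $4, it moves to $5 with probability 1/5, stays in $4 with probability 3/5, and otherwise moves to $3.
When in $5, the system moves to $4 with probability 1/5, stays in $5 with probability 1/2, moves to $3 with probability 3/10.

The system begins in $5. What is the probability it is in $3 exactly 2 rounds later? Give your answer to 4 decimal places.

0.2200

Sum over the intermediate state after 1 round:
P = P($5→$3)·P($3→$3) + P($5→$4)·P($4→$3) + P($5→$5)·P($5→$3)
  = 0.3×0.1 + 0.2×0.2 + 0.5×0.3
  = 0.0300 + 0.0400 + 0.1500 = 0.2200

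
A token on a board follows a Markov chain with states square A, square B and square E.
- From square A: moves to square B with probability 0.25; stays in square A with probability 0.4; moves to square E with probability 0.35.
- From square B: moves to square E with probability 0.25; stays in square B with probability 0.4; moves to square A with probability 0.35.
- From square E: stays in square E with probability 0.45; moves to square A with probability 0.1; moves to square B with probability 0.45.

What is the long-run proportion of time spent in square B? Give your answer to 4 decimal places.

Let the stationary distribution be π with π = πP and π_1 + π_2 + π_3 = 1.
π_1 = 0.4·π_1 + 0.35·π_2 + 0.1·π_3
π_2 = 0.25·π_1 + 0.4·π_2 + 0.45·π_3
Solving with the normalization constraint gives π = (0.2771, 0.3758, 0.3471).
So the stationary probability of square B is 0.3758.

0.3758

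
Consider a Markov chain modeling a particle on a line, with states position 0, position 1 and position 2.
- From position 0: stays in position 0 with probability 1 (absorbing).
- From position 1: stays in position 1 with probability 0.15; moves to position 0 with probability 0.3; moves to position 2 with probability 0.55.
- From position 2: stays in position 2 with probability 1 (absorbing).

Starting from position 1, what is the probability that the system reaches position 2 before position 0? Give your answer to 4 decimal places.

Let h(s) be the probability of absorption at position 2 starting from transient state s. Then h(position 2) = 1 and h(position 0) = 0. By first-step analysis:
h(position 1) = 0.3·0 + 0.15·h(position 1) + 0.55·1
Solving: h(position 1) = 0.6471.
Starting from position 1, the probability is 0.6471.

0.6471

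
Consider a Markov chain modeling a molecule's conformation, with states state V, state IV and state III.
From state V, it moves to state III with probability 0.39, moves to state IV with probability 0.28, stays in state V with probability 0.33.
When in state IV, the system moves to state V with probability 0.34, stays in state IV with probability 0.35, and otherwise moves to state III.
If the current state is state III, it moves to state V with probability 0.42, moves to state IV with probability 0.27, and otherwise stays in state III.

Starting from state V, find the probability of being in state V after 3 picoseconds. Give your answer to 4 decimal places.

Propagate the distribution vector 3 picoseconds from state V.
After 0 picoseconds: (1.0000, 0.0000, 0.0000)
After 1 picosecond: (0.3300, 0.2800, 0.3900)
After 2 picoseconds: (0.3679, 0.2957, 0.3364)
After 3 picoseconds: (0.3632, 0.2973, 0.3394)
P(in state V after 3 picoseconds) = 0.3632

0.3632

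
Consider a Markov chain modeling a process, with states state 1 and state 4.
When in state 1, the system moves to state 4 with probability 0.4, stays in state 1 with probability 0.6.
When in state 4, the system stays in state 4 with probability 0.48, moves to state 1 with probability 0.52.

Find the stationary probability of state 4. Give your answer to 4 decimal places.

Let the stationary distribution be π with π = πP and π_1 + π_2 = 1.
π_1 = 0.6·π_1 + 0.52·π_2
Solving with the normalization constraint gives π = (0.5652, 0.4348).
So the stationary probability of state 4 is 0.4348.

0.4348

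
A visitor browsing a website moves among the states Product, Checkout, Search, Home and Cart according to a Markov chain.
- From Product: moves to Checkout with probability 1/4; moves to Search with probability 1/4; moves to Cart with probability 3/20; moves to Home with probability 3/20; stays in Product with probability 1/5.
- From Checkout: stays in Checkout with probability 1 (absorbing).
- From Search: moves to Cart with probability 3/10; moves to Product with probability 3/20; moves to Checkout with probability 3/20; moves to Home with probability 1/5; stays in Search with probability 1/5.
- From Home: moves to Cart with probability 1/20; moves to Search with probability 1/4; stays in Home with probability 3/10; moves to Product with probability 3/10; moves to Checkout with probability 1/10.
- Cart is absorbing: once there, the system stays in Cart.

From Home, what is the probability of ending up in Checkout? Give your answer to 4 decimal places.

Let h(s) be the probability of absorption at Checkout starting from transient state s. Then h(Checkout) = 1 and h(Cart) = 0. By first-step analysis:
h(Product) = 0.2·h(Product) + 0.25·1 + 0.25·h(Search) + 0.15·h(Home) + 0.15·0
h(Search) = 0.15·h(Product) + 0.15·1 + 0.2·h(Search) + 0.2·h(Home) + 0.3·0
h(Home) = 0.3·h(Product) + 0.1·1 + 0.25·h(Search) + 0.3·h(Home) + 0.05·0
Solving: h(Product) = 0.5425, h(Search) = 0.4206, h(Home) = 0.5256.
Starting from Home, the probability is 0.5256.

0.5256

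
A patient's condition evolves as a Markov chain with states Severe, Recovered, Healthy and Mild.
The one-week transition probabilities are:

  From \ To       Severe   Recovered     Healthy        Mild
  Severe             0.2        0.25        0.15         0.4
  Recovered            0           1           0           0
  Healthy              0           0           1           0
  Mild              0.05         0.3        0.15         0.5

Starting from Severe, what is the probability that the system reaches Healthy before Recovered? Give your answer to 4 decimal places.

Let h(s) be the probability of absorption at Healthy starting from transient state s. Then h(Healthy) = 1 and h(Recovered) = 0. By first-step analysis:
h(Severe) = 0.2·h(Severe) + 0.25·0 + 0.15·1 + 0.4·h(Mild)
h(Mild) = 0.05·h(Severe) + 0.3·0 + 0.15·1 + 0.5·h(Mild)
Solving: h(Severe) = 0.3553, h(Mild) = 0.3355.
Starting from Severe, the probability is 0.3553.

0.3553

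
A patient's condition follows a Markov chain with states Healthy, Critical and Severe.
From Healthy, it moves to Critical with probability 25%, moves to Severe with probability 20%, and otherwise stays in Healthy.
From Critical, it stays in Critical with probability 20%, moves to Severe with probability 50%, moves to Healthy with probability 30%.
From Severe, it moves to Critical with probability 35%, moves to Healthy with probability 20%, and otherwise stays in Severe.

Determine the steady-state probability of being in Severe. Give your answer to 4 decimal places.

Let the stationary distribution be π with π = πP and π_1 + π_2 + π_3 = 1.
π_1 = 0.55·π_1 + 0.3·π_2 + 0.2·π_3
π_2 = 0.25·π_1 + 0.2·π_2 + 0.35·π_3
Solving with the normalization constraint gives π = (0.3498, 0.2739, 0.3762).
So the stationary probability of Severe is 0.3762.

0.3762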